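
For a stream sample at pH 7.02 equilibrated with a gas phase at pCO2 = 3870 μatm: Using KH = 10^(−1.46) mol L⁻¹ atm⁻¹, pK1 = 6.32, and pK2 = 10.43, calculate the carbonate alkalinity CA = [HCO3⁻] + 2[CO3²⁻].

[CO2*] = KH · pCO2 = 10^(−1.46) × 3870×10^-6 = 1.342×10^-4 mol/L
α₀ = 1/(1 + K1/[H⁺] + K1K2/[H⁺]²) = 1/(1 + 10^+0.70 + 10^-2.71) = 0.1663
DIC = [CO2*]/α₀ = 1.342×10^-4 / 0.1663 = 0.8070 mmol/L
CA = (α₁ + 2α₂)·DIC = (0.8334 + 2×0.0003242) × 0.8070 = 0.673 mmol/L

CA = 0.673 mmol/L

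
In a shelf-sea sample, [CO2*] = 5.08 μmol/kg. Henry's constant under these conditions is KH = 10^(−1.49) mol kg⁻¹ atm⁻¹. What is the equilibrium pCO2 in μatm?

pCO2 = 157 μatm

KH = 10^(−1.49) = 3.236×10^-2 mol kg⁻¹ atm⁻¹
pCO2 = [CO2*]/KH = 5.08×10^-6 / 3.236×10^-2 = 1.57×10^-4 atm = 157 μatm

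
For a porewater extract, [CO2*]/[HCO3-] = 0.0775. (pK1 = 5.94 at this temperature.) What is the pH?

From K1 = [H⁺][HCO3-]/[CO2*]:  pH = pK1 − log₁₀([CO2*]/[HCO3-])
log₁₀(0.0775) = -1.111
pH = 5.94 − (-1.111) = 7.05

pH = 7.05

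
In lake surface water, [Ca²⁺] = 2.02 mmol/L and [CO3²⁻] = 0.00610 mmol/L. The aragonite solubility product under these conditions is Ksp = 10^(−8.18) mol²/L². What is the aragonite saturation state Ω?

Ksp = 10^(−8.18) = 6.607×10^-9
Ω = [Ca²⁺][CO3²⁻]/Ksp = (2.02×10^-3)(0.00610×10^-3) / 6.607×10^-9 = 1.87

Ω = 1.87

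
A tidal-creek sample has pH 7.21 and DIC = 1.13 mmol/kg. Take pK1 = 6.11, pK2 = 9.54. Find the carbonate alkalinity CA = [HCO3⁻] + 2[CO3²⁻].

CA = [HCO3⁻] + 2[CO3²⁻] = (α₁ + 2α₂)·DIC
At pH 7.21: [H⁺]/K1 = 10^-1.10 = 0.079433, K2/[H⁺] = 10^-2.33 = 0.0046774
α₁ = 1/(1 + 0.079433 + 0.0046774) = 1/1.0841 = 0.9224; α₂ = α₁·K2/[H⁺] = 0.004314
α₁ + 2α₂ = 0.9310
CA = 0.9310 × 1.13 = 1.05 mmol/kg

CA = 1.05 mmol/kg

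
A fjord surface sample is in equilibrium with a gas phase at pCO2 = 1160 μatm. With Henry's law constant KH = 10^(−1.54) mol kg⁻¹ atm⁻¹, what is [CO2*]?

KH = 10^(−1.54) = 2.884×10^-2 mol kg⁻¹ atm⁻¹
[CO2*] = KH · pCO2 = 2.884×10^-2 × 1160×10^-6 atm = 3.35×10^-5 mol/kg

[CO2*] = 33.5 μmol/kg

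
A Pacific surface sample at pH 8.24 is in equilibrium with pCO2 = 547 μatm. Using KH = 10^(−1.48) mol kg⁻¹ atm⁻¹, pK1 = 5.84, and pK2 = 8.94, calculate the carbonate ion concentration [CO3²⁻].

[CO3²⁻] = 0.908 mmol/kg

[CO2*] = KH · pCO2 = 10^(−1.48) × 547×10^-6 = 1.811×10^-5 mol/kg
α₀ = 1/(1 + K1/[H⁺] + K1K2/[H⁺]²) = 1/(1 + 10^+2.40 + 10^+1.70) = 0.003308
DIC = [CO2*]/α₀ = 1.811×10^-5 / 0.003308 = 5.476 mmol/kg
[CO3²⁻] = α₂·DIC; α₂ = 0.1658, so [CO3²⁻] = 0.1658 × 5.476 = 0.908 mmol/kg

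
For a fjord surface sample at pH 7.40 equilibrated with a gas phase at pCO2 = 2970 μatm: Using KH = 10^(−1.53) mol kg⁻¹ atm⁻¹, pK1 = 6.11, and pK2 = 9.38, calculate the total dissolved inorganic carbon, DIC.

DIC = 1.81 mmol/kg

[CO2*] = KH · pCO2 = 10^(−1.53) × 2970×10^-6 = 8.765×10^-5 mol/kg
α₀ = 1/(1 + K1/[H⁺] + K1K2/[H⁺]²) = 1/(1 + 10^+1.29 + 10^-0.69) = 0.04830
DIC = [CO2*]/α₀ = 8.765×10^-5 / 0.04830 = 1.81 mmol/kg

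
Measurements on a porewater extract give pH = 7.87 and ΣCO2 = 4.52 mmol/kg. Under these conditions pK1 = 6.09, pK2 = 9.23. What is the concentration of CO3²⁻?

[CO3²⁻] = 0.186 mmol/kg

α₂ = 1 / (1 + [H⁺]/K2 + [H⁺]²/(K1K2)) = 1 / (1 + 10^+1.36 + 10^-0.42)
   = 1 / (1 + 22.909 + 0.38019) = 1/24.289 = 0.04117
[CO3²⁻] = α₂ × DIC = 0.04117 × 4.52 = 0.186 mmol/kg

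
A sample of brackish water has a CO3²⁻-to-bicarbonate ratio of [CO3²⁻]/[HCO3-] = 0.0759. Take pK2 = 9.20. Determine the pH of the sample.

pH = 8.08

From K2 = [H⁺][CO3²⁻]/[HCO3-]:  pH = pK2 + log₁₀([CO3²⁻]/[HCO3-])
log₁₀(0.0759) = -1.120
pH = 9.20 + (-1.120) = 8.08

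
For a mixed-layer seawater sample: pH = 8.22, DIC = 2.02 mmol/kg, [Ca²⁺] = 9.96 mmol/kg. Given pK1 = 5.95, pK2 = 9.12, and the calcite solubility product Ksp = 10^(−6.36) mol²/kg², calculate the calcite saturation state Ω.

α₂ = 1 / (1 + [H⁺]/K2 + [H⁺]²/(K1K2)) = 1 / (1 + 10^+0.90 + 10^-1.37)
   = 1 / (1 + 7.9433 + 0.042658) = 1/8.9859 = 0.1113
[CO3²⁻] = α₂ × DIC = 0.1113 × 2.02 = 0.2248 mmol/kg
Ksp = 10^(−6.36) = 4.365×10^-7
Ω = [Ca²⁺][CO3²⁻]/Ksp = (9.96×10^-3)(2.248×10^-4) / 4.365×10^-7 = 5.13

Ω = 5.13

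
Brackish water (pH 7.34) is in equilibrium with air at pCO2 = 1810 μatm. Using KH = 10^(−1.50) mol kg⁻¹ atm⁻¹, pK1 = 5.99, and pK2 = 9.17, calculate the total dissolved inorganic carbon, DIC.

DIC = 1.36 mmol/kg

[CO2*] = KH · pCO2 = 10^(−1.50) × 1810×10^-6 = 5.724×10^-5 mol/kg
α₀ = 1/(1 + K1/[H⁺] + K1K2/[H⁺]²) = 1/(1 + 10^+1.35 + 10^-0.48) = 0.04216
DIC = [CO2*]/α₀ = 5.724×10^-5 / 0.04216 = 1.36 mmol/kg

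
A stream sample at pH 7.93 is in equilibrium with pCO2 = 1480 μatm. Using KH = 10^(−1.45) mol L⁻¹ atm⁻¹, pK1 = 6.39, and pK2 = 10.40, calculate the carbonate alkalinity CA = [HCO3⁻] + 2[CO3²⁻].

CA = 1.83 mmol/L

[CO2*] = KH · pCO2 = 10^(−1.45) × 1480×10^-6 = 5.251×10^-5 mol/L
α₀ = 1/(1 + K1/[H⁺] + K1K2/[H⁺]²) = 1/(1 + 10^+1.54 + 10^-0.93) = 0.02794
DIC = [CO2*]/α₀ = 5.251×10^-5 / 0.02794 = 1.879 mmol/L
CA = (α₁ + 2α₂)·DIC = (0.9688 + 2×0.003283) × 1.879 = 1.83 mmol/L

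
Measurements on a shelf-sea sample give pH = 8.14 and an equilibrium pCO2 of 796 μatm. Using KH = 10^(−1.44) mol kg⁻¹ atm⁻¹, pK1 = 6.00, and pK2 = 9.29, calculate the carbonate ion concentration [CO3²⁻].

[CO3²⁻] = 0.282 mmol/kg

[CO2*] = KH · pCO2 = 10^(−1.44) × 796×10^-6 = 2.890×10^-5 mol/kg
α₀ = 1/(1 + K1/[H⁺] + K1K2/[H⁺]²) = 1/(1 + 10^+2.14 + 10^+0.99) = 0.006720
DIC = [CO2*]/α₀ = 2.890×10^-5 / 0.006720 = 4.301 mmol/kg
[CO3²⁻] = α₂·DIC; α₂ = 0.06567, so [CO3²⁻] = 0.06567 × 4.301 = 0.282 mmol/kg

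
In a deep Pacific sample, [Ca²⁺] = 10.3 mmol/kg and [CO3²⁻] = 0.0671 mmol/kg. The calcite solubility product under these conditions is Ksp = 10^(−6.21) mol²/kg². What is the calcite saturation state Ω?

Ω = 1.12

Ksp = 10^(−6.21) = 6.166×10^-7
Ω = [Ca²⁺][CO3²⁻]/Ksp = (10.3×10^-3)(0.0671×10^-3) / 6.166×10^-7 = 1.12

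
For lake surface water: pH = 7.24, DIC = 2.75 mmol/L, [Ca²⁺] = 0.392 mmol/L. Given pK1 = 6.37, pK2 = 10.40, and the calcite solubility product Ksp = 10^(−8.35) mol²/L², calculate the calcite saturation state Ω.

α₂ = 1 / (1 + [H⁺]/K2 + [H⁺]²/(K1K2)) = 1 / (1 + 10^+3.16 + 10^+2.29)
   = 1 / (1 + 1445.4 + 194.98) = 1/1641.4 = 0.0006092
[CO3²⁻] = α₂ × DIC = 0.0006092 × 2.75 = 0.001675 mmol/L = 1.675 μmol/L
Ksp = 10^(−8.35) = 4.467×10^-9
Ω = [Ca²⁺][CO3²⁻]/Ksp = (0.392×10^-3)(1.675×10^-6) / 4.467×10^-9 = 0.147

Ω = 0.147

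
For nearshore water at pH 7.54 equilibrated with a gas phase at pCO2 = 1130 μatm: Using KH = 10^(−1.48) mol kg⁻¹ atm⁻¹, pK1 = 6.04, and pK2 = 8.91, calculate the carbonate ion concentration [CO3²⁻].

[CO3²⁻] = 0.0505 mmol/kg

[CO2*] = KH · pCO2 = 10^(−1.48) × 1130×10^-6 = 3.742×10^-5 mol/kg
α₀ = 1/(1 + K1/[H⁺] + K1K2/[H⁺]²) = 1/(1 + 10^+1.50 + 10^+0.13) = 0.02944
DIC = [CO2*]/α₀ = 3.742×10^-5 / 0.02944 = 1.271 mmol/kg
[CO3²⁻] = α₂·DIC; α₂ = 0.03971, so [CO3²⁻] = 0.03971 × 1.271 = 0.0505 mmol/kg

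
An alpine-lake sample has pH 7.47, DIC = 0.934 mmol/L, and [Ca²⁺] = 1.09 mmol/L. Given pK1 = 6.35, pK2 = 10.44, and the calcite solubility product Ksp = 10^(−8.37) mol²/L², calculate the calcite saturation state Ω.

α₂ = 1 / (1 + [H⁺]/K2 + [H⁺]²/(K1K2)) = 1 / (1 + 10^+2.97 + 10^+1.85)
   = 1 / (1 + 933.25 + 70.795) = 1/1005.0 = 0.0009950
[CO3²⁻] = α₂ × DIC = 0.0009950 × 0.934 = 0.0009293 mmol/L = 0.9293 μmol/L
Ksp = 10^(−8.37) = 4.266×10^-9
Ω = [Ca²⁺][CO3²⁻]/Ksp = (1.09×10^-3)(9.293×10^-7) / 4.266×10^-9 = 0.237

Ω = 0.237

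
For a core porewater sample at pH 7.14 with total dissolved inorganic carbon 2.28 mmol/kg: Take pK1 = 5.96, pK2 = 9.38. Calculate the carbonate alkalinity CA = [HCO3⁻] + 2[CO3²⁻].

CA = [HCO3⁻] + 2[CO3²⁻] = (α₁ + 2α₂)·DIC
At pH 7.14: [H⁺]/K1 = 10^-1.18 = 0.066069, K2/[H⁺] = 10^-2.24 = 0.0057544
α₁ = 1/(1 + 0.066069 + 0.0057544) = 1/1.0718 = 0.9330; α₂ = α₁·K2/[H⁺] = 0.005369
α₁ + 2α₂ = 0.9437
CA = 0.9437 × 2.28 = 2.15 mmol/kg

CA = 2.15 mmol/kg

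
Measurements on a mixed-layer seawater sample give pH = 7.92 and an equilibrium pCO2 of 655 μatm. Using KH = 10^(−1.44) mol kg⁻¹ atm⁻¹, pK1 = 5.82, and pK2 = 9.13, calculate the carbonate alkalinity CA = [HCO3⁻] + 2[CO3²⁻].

[CO2*] = KH · pCO2 = 10^(−1.44) × 655×10^-6 = 2.378×10^-5 mol/kg
α₀ = 1/(1 + K1/[H⁺] + K1K2/[H⁺]²) = 1/(1 + 10^+2.10 + 10^+0.89) = 0.007426
DIC = [CO2*]/α₀ = 2.378×10^-5 / 0.007426 = 3.202 mmol/kg
CA = (α₁ + 2α₂)·DIC = (0.9349 + 2×0.05765) × 3.202 = 3.36 mmol/kg

CA = 3.36 mmol/kg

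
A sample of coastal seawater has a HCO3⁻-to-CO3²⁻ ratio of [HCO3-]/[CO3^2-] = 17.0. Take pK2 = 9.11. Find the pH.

From K2 = [H⁺][CO3^2-]/[HCO3-]:  pH = pK2 − log₁₀([HCO3-]/[CO3^2-])
log₁₀(17.0) = +1.230
pH = 9.11 − (+1.230) = 7.88

pH = 7.88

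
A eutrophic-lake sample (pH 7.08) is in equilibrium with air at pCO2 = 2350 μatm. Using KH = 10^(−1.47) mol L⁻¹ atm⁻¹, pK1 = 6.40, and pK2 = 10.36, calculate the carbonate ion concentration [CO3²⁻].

[CO2*] = KH · pCO2 = 10^(−1.47) × 2350×10^-6 = 7.963×10^-5 mol/L
α₀ = 1/(1 + K1/[H⁺] + K1K2/[H⁺]²) = 1/(1 + 10^+0.68 + 10^-2.60) = 0.1727
DIC = [CO2*]/α₀ = 7.963×10^-5 / 0.1727 = 0.4610 mmol/L
[CO3²⁻] = α₂·DIC; α₂ = 0.0004339, so [CO3²⁻] = 0.0004339 × 0.4610 = 0.000200 mmol/L = 0.200 μmol/L

[CO3²⁻] = 0.200 μmol/L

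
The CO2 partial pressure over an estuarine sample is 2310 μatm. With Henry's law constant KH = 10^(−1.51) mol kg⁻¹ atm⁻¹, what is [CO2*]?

[CO2*] = 71.4 μmol/kg

KH = 10^(−1.51) = 3.090×10^-2 mol kg⁻¹ atm⁻¹
[CO2*] = KH · pCO2 = 3.090×10^-2 × 2310×10^-6 atm = 7.14×10^-5 mol/kg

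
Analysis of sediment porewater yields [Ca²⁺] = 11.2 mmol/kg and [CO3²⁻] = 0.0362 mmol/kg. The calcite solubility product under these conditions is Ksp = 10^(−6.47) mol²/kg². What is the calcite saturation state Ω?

Ksp = 10^(−6.47) = 3.388×10^-7
Ω = [Ca²⁺][CO3²⁻]/Ksp = (11.2×10^-3)(0.0362×10^-3) / 3.388×10^-7 = 1.20

Ω = 1.20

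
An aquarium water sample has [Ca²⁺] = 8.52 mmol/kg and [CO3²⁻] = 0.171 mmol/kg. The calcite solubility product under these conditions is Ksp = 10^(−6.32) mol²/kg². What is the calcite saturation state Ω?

Ω = 3.04

Ksp = 10^(−6.32) = 4.786×10^-7
Ω = [Ca²⁺][CO3²⁻]/Ksp = (8.52×10^-3)(0.171×10^-3) / 4.786×10^-7 = 3.04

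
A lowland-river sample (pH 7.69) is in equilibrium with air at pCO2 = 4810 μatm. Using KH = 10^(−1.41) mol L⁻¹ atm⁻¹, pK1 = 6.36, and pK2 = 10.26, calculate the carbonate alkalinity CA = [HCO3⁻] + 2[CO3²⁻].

[CO2*] = KH · pCO2 = 10^(−1.41) × 4810×10^-6 = 1.871×10^-4 mol/L
α₀ = 1/(1 + K1/[H⁺] + K1K2/[H⁺]²) = 1/(1 + 10^+1.33 + 10^-1.24) = 0.04457
DIC = [CO2*]/α₀ = 1.871×10^-4 / 0.04457 = 4.199 mmol/L
CA = (α₁ + 2α₂)·DIC = (0.9529 + 2×0.002565) × 4.199 = 4.02 mmol/L

CA = 4.02 mmol/L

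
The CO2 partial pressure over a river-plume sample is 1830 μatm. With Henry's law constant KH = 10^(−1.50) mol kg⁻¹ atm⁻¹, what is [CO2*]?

[CO2*] = 57.9 μmol/kg

KH = 10^(−1.50) = 3.162×10^-2 mol kg⁻¹ atm⁻¹
[CO2*] = KH · pCO2 = 3.162×10^-2 × 1830×10^-6 atm = 5.79×10^-5 mol/kg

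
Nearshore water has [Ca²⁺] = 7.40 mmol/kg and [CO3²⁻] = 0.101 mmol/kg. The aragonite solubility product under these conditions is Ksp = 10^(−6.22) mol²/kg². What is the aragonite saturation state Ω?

Ksp = 10^(−6.22) = 6.026×10^-7
Ω = [Ca²⁺][CO3²⁻]/Ksp = (7.40×10^-3)(0.101×10^-3) / 6.026×10^-7 = 1.24

Ω = 1.24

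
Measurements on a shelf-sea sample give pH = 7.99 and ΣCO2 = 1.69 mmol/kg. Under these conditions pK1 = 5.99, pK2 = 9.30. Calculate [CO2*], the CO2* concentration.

α₀ = 1 / (1 + K1/[H⁺] + K1K2/[H⁺]²) = 1 / (1 + 10^+2.00 + 10^+0.69)
   = 1 / (1 + 100.00 + 4.8978) = 1/105.90 = 0.009443
[CO2*] = α₀ × DIC = 0.009443 × 1.69 = 0.0160 mmol/kg = 16.0 μmol/kg

[CO2*] = 16.0 μmol/kg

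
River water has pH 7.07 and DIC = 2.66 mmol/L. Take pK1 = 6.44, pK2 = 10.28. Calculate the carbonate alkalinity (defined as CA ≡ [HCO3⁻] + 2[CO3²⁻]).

CA = 2.16 mmol/L

CA = [HCO3⁻] + 2[CO3²⁻] = (α₁ + 2α₂)·DIC
At pH 7.07: [H⁺]/K1 = 10^-0.63 = 0.23442, K2/[H⁺] = 10^-3.21 = 0.00061660
α₁ = 1/(1 + 0.23442 + 0.00061660) = 1/1.2350 = 0.8097; α₂ = α₁·K2/[H⁺] = 0.0004993
α₁ + 2α₂ = 0.8107
CA = 0.8107 × 2.66 = 2.16 mmol/L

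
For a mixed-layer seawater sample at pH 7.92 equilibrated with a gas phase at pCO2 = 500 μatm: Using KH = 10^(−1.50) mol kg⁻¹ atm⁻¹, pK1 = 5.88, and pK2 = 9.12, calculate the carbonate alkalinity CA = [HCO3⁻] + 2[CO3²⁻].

CA = 1.95 mmol/kg

[CO2*] = KH · pCO2 = 10^(−1.50) × 500×10^-6 = 1.581×10^-5 mol/kg
α₀ = 1/(1 + K1/[H⁺] + K1K2/[H⁺]²) = 1/(1 + 10^+2.04 + 10^+0.84) = 0.008506
DIC = [CO2*]/α₀ = 1.581×10^-5 / 0.008506 = 1.859 mmol/kg
CA = (α₁ + 2α₂)·DIC = (0.9326 + 2×0.05885) × 1.859 = 1.95 mmol/kg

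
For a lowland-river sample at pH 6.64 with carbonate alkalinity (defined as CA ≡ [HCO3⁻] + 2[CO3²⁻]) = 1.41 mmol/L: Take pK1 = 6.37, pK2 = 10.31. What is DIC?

CA = [HCO3⁻] + 2[CO3²⁻] = (α₁ + 2α₂)·DIC
At pH 6.64: [H⁺]/K1 = 10^-0.27 = 0.53703, K2/[H⁺] = 10^-3.67 = 0.00021380
α₁ = 1/(1 + 0.53703 + 0.00021380) = 1/1.5372 = 0.6505; α₂ = α₁·K2/[H⁺] = 0.0001391
α₁ + 2α₂ = 0.6508
DIC = CA / (α₁ + 2α₂) = 1.41 / 0.6508 = 2.17 mmol/L

DIC = 2.17 mmol/L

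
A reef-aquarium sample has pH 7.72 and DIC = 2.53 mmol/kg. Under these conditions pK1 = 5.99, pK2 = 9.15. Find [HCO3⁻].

[HCO3⁻] = 2.40 mmol/kg

α₁ = 1 / (1 + [H⁺]/K1 + K2/[H⁺]) = 1 / (1 + 10^-1.73 + 10^-1.43)
   = 1 / (1 + 0.018621 + 0.037154) = 1/1.0558 = 0.9472
[HCO3⁻] = α₁ × DIC = 0.9472 × 2.53 = 2.40 mmol/kg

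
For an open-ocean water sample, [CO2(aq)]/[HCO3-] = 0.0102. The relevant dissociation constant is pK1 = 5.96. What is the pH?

From K1 = [H⁺][HCO3-]/[CO2(aq)]:  pH = pK1 − log₁₀([CO2(aq)]/[HCO3-])
log₁₀(0.0102) = -1.991
pH = 5.96 − (-1.991) = 7.95

pH = 7.95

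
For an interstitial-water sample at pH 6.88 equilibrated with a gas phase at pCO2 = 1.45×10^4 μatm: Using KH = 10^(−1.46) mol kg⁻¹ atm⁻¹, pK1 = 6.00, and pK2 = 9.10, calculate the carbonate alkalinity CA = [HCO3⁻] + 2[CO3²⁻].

[CO2*] = KH · pCO2 = 10^(−1.46) × 1.45×10^4×10^-6 = 5.028×10^-4 mol/kg
α₀ = 1/(1 + K1/[H⁺] + K1K2/[H⁺]²) = 1/(1 + 10^+0.88 + 10^-1.34) = 0.1159
DIC = [CO2*]/α₀ = 5.028×10^-4 / 0.1159 = 4.340 mmol/kg
CA = (α₁ + 2α₂)·DIC = (0.8788 + 2×0.005296) × 4.340 = 3.86 mmol/kg

CA = 3.86 mmol/kg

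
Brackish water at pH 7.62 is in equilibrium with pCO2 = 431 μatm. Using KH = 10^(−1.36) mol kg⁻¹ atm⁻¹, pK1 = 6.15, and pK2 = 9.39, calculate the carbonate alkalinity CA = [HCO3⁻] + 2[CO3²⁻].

[CO2*] = KH · pCO2 = 10^(−1.36) × 431×10^-6 = 1.881×10^-5 mol/kg
α₀ = 1/(1 + K1/[H⁺] + K1K2/[H⁺]²) = 1/(1 + 10^+1.47 + 10^-0.30) = 0.03224
DIC = [CO2*]/α₀ = 1.881×10^-5 / 0.03224 = 0.5835 mmol/kg
CA = (α₁ + 2α₂)·DIC = (0.9516 + 2×0.01616) × 0.5835 = 0.574 mmol/kg

CA = 0.574 mmol/kg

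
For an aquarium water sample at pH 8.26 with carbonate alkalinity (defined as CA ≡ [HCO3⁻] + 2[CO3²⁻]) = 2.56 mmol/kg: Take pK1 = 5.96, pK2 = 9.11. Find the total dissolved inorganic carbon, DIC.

CA = [HCO3⁻] + 2[CO3²⁻] = (α₁ + 2α₂)·DIC
At pH 8.26: [H⁺]/K1 = 10^-2.30 = 0.0050119, K2/[H⁺] = 10^-0.85 = 0.14125
α₁ = 1/(1 + 0.0050119 + 0.14125) = 1/1.1463 = 0.8724; α₂ = α₁·K2/[H⁺] = 0.1232
α₁ + 2α₂ = 1.1189
DIC = CA / (α₁ + 2α₂) = 2.56 / 1.1189 = 2.29 mmol/kg

DIC = 2.29 mmol/kg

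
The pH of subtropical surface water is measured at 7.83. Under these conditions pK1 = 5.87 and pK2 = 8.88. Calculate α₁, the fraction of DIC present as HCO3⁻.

α₁ = 0.909

α₁ = 1 / (1 + [H⁺]/K1 + K2/[H⁺]) = 1 / (1 + 10^-1.96 + 10^-1.05)
   = 1 / (1 + 0.010965 + 0.089125) = 1/1.1001 = 0.9090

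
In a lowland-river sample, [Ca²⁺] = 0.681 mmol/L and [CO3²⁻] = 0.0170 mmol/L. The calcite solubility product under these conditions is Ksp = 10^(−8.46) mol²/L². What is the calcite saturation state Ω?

Ω = 3.34

Ksp = 10^(−8.46) = 3.467×10^-9
Ω = [Ca²⁺][CO3²⁻]/Ksp = (0.681×10^-3)(0.0170×10^-3) / 3.467×10^-9 = 3.34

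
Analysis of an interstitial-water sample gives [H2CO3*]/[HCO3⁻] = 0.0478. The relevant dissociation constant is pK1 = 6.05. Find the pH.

pH = 7.37

From K1 = [H⁺][HCO3⁻]/[H2CO3*]:  pH = pK1 − log₁₀([H2CO3*]/[HCO3⁻])
log₁₀(0.0478) = -1.321
pH = 6.05 − (-1.321) = 7.37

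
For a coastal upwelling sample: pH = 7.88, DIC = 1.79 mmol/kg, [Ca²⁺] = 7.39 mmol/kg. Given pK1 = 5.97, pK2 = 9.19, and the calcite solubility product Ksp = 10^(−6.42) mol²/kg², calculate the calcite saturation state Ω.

α₂ = 1 / (1 + [H⁺]/K2 + [H⁺]²/(K1K2)) = 1 / (1 + 10^+1.31 + 10^-0.60)
   = 1 / (1 + 20.417 + 0.25119) = 1/21.669 = 0.04615
[CO3²⁻] = α₂ × DIC = 0.04615 × 1.79 = 0.08261 mmol/kg
Ksp = 10^(−6.42) = 3.802×10^-7
Ω = [Ca²⁺][CO3²⁻]/Ksp = (7.39×10^-3)(8.261×10^-5) / 3.802×10^-7 = 1.61

Ω = 1.61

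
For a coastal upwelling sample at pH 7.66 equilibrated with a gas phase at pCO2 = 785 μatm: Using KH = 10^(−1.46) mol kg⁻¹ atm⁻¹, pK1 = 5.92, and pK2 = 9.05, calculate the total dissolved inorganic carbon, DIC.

DIC = 1.58 mmol/kg

[CO2*] = KH · pCO2 = 10^(−1.46) × 785×10^-6 = 2.722×10^-5 mol/kg
α₀ = 1/(1 + K1/[H⁺] + K1K2/[H⁺]²) = 1/(1 + 10^+1.74 + 10^+0.35) = 0.01718
DIC = [CO2*]/α₀ = 2.722×10^-5 / 0.01718 = 1.58 mmol/kg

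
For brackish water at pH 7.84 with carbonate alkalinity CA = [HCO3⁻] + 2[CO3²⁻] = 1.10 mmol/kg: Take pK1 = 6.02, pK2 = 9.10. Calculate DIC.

DIC = 1.06 mmol/kg

CA = [HCO3⁻] + 2[CO3²⁻] = (α₁ + 2α₂)·DIC
At pH 7.84: [H⁺]/K1 = 10^-1.82 = 0.015136, K2/[H⁺] = 10^-1.26 = 0.054954
α₁ = 1/(1 + 0.015136 + 0.054954) = 1/1.0701 = 0.9345; α₂ = α₁·K2/[H⁺] = 0.05135
α₁ + 2α₂ = 1.0372
DIC = CA / (α₁ + 2α₂) = 1.10 / 1.0372 = 1.06 mmol/kg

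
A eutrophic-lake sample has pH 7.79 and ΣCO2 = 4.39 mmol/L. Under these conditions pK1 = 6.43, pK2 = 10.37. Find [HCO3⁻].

α₁ = 1 / (1 + [H⁺]/K1 + K2/[H⁺]) = 1 / (1 + 10^-1.36 + 10^-2.58)
   = 1 / (1 + 0.043652 + 0.0026303) = 1/1.0463 = 0.9558
[HCO3⁻] = α₁ × DIC = 0.9558 × 4.39 = 4.20 mmol/L

[HCO3⁻] = 4.20 mmol/L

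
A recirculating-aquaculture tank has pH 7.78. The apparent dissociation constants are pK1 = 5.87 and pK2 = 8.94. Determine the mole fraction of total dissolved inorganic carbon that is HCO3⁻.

α₁ = 0.925

α₁ = 1 / (1 + [H⁺]/K1 + K2/[H⁺]) = 1 / (1 + 10^-1.91 + 10^-1.16)
   = 1 / (1 + 0.012303 + 0.069183) = 1/1.0815 = 0.9247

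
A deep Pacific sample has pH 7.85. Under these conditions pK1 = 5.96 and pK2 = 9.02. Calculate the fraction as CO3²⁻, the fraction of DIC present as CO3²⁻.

α₂ = 1 / (1 + [H⁺]/K2 + [H⁺]²/(K1K2)) = 1 / (1 + 10^+1.17 + 10^-0.72)
   = 1 / (1 + 14.791 + 0.19055) = 1/15.982 = 0.06257

α₂ = 0.0626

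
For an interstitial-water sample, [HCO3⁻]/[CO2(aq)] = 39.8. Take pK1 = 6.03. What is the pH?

From K1 = [H⁺][HCO3⁻]/[CO2(aq)]:  pH = pK1 + log₁₀([HCO3⁻]/[CO2(aq)])
log₁₀(39.8) = +1.600
pH = 6.03 + (+1.600) = 7.63

pH = 7.63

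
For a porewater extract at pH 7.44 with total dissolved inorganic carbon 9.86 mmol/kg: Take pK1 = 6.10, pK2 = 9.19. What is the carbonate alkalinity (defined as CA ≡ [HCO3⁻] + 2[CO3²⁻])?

CA = 9.60 mmol/kg

CA = [HCO3⁻] + 2[CO3²⁻] = (α₁ + 2α₂)·DIC
At pH 7.44: [H⁺]/K1 = 10^-1.34 = 0.045709, K2/[H⁺] = 10^-1.75 = 0.017783
α₁ = 1/(1 + 0.045709 + 0.017783) = 1/1.0635 = 0.9403; α₂ = α₁·K2/[H⁺] = 0.01672
α₁ + 2α₂ = 0.9737
CA = 0.9737 × 9.86 = 9.60 mmol/kg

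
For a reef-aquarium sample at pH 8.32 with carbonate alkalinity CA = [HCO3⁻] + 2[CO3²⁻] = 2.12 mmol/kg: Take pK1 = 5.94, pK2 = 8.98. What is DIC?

CA = [HCO3⁻] + 2[CO3²⁻] = (α₁ + 2α₂)·DIC
At pH 8.32: [H⁺]/K1 = 10^-2.38 = 0.0041687, K2/[H⁺] = 10^-0.66 = 0.21878
α₁ = 1/(1 + 0.0041687 + 0.21878) = 1/1.2229 = 0.8177; α₂ = α₁·K2/[H⁺] = 0.1789
α₁ + 2α₂ = 1.1755
DIC = CA / (α₁ + 2α₂) = 2.12 / 1.1755 = 1.80 mmol/kg

DIC = 1.80 mmol/kg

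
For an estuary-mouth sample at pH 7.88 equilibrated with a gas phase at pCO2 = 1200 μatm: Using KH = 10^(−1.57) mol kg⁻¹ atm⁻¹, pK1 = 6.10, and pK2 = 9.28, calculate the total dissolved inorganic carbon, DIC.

[CO2*] = KH · pCO2 = 10^(−1.57) × 1200×10^-6 = 3.230×10^-5 mol/kg
α₀ = 1/(1 + K1/[H⁺] + K1K2/[H⁺]²) = 1/(1 + 10^+1.78 + 10^+0.38) = 0.01571
DIC = [CO2*]/α₀ = 3.230×10^-5 / 0.01571 = 2.06 mmol/kg

DIC = 2.06 mmol/kg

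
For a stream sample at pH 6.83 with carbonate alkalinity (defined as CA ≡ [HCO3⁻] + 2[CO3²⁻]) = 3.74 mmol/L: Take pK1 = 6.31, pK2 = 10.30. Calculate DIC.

CA = [HCO3⁻] + 2[CO3²⁻] = (α₁ + 2α₂)·DIC
At pH 6.83: [H⁺]/K1 = 10^-0.52 = 0.30200, K2/[H⁺] = 10^-3.47 = 0.00033884
α₁ = 1/(1 + 0.30200 + 0.00033884) = 1/1.3023 = 0.7679; α₂ = α₁·K2/[H⁺] = 0.0002602
α₁ + 2α₂ = 0.7684
DIC = CA / (α₁ + 2α₂) = 3.74 / 0.7684 = 4.87 mmol/L

DIC = 4.87 mmol/L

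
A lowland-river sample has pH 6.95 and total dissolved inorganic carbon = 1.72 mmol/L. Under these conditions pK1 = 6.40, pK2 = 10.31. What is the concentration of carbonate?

α₂ = 1 / (1 + [H⁺]/K2 + [H⁺]²/(K1K2)) = 1 / (1 + 10^+3.36 + 10^+2.81)
   = 1 / (1 + 2290.9 + 645.65) = 1/2937.5 = 0.0003404
[CO3²⁻] = α₂ × DIC = 0.0003404 × 1.72 = 0.000586 mmol/L = 0.586 μmol/L

[CO3²⁻] = 0.586 μmol/L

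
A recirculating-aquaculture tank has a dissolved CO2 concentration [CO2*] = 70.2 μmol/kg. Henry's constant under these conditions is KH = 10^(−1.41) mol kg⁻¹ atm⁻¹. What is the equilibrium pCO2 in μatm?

pCO2 = 1800 μatm

KH = 10^(−1.41) = 3.890×10^-2 mol kg⁻¹ atm⁻¹
pCO2 = [CO2*]/KH = 70.2×10^-6 / 3.890×10^-2 = 1.80×10^-3 atm = 1800 μatm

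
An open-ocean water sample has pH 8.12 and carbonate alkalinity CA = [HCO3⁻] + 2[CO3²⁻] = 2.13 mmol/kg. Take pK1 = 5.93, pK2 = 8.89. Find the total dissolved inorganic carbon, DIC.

DIC = 1.87 mmol/kg

CA = [HCO3⁻] + 2[CO3²⁻] = (α₁ + 2α₂)·DIC
At pH 8.12: [H⁺]/K1 = 10^-2.19 = 0.0064565, K2/[H⁺] = 10^-0.77 = 0.16982
α₁ = 1/(1 + 0.0064565 + 0.16982) = 1/1.1763 = 0.8501; α₂ = α₁·K2/[H⁺] = 0.1444
α₁ + 2α₂ = 1.1389
DIC = CA / (α₁ + 2α₂) = 2.13 / 1.1389 = 1.87 mmol/kg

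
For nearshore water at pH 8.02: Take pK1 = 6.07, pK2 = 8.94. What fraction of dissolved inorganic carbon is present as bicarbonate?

α₁ = 1 / (1 + [H⁺]/K1 + K2/[H⁺]) = 1 / (1 + 10^-1.95 + 10^-0.92)
   = 1 / (1 + 0.011220 + 0.12023) = 1/1.1314 = 0.8838

α₁ = 0.884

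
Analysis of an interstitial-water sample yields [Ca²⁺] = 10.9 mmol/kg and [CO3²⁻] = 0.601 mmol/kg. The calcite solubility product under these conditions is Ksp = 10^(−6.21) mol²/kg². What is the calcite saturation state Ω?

Ω = 10.6

Ksp = 10^(−6.21) = 6.166×10^-7
Ω = [Ca²⁺][CO3²⁻]/Ksp = (10.9×10^-3)(0.601×10^-3) / 6.166×10^-7 = 10.6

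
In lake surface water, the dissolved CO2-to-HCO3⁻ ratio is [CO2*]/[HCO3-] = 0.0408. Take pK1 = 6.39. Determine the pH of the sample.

pH = 7.78

From K1 = [H⁺][HCO3-]/[CO2*]:  pH = pK1 − log₁₀([CO2*]/[HCO3-])
log₁₀(0.0408) = -1.389
pH = 6.39 − (-1.389) = 7.78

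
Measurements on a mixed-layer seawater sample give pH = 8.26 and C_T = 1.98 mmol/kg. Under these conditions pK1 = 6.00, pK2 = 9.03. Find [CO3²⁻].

α₂ = 1 / (1 + [H⁺]/K2 + [H⁺]²/(K1K2)) = 1 / (1 + 10^+0.77 + 10^-1.49)
   = 1 / (1 + 5.8884 + 0.032359) = 1/6.9208 = 0.1445
[CO3²⁻] = α₂ × DIC = 0.1445 × 1.98 = 0.286 mmol/kg

[CO3²⁻] = 0.286 mmol/kg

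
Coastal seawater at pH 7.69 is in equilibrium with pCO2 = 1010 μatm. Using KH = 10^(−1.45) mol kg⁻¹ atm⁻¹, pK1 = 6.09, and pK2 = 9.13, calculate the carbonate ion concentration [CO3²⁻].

[CO3²⁻] = 0.0518 mmol/kg

[CO2*] = KH · pCO2 = 10^(−1.45) × 1010×10^-6 = 3.584×10^-5 mol/kg
α₀ = 1/(1 + K1/[H⁺] + K1K2/[H⁺]²) = 1/(1 + 10^+1.60 + 10^+0.16) = 0.02367
DIC = [CO2*]/α₀ = 3.584×10^-5 / 0.02367 = 1.514 mmol/kg
[CO3²⁻] = α₂·DIC; α₂ = 0.03421, so [CO3²⁻] = 0.03421 × 1.514 = 0.0518 mmol/kg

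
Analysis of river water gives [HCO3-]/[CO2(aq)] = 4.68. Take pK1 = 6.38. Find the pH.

From K1 = [H⁺][HCO3-]/[CO2(aq)]:  pH = pK1 + log₁₀([HCO3-]/[CO2(aq)])
log₁₀(4.68) = +0.670
pH = 6.38 + (+0.670) = 7.05

pH = 7.05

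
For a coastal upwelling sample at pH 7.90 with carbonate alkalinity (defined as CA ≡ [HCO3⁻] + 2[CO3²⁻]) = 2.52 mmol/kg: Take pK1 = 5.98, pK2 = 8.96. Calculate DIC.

CA = [HCO3⁻] + 2[CO3²⁻] = (α₁ + 2α₂)·DIC
At pH 7.90: [H⁺]/K1 = 10^-1.92 = 0.012023, K2/[H⁺] = 10^-1.06 = 0.087096
α₁ = 1/(1 + 0.012023 + 0.087096) = 1/1.0991 = 0.9098; α₂ = α₁·K2/[H⁺] = 0.07924
α₁ + 2α₂ = 1.0683
DIC = CA / (α₁ + 2α₂) = 2.52 / 1.0683 = 2.36 mmol/kg

DIC = 2.36 mmol/kg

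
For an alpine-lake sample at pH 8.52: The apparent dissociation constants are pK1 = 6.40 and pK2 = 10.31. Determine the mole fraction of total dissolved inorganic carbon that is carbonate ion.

α₂ = 1 / (1 + [H⁺]/K2 + [H⁺]²/(K1K2)) = 1 / (1 + 10^+1.79 + 10^-0.33)
   = 1 / (1 + 61.660 + 0.46774) = 1/63.127 = 0.01584

α₂ = 0.0158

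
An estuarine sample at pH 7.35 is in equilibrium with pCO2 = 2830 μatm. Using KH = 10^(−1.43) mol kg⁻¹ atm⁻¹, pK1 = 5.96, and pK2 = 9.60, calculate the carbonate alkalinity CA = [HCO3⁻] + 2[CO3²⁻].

[CO2*] = KH · pCO2 = 10^(−1.43) × 2830×10^-6 = 1.051×10^-4 mol/kg
α₀ = 1/(1 + K1/[H⁺] + K1K2/[H⁺]²) = 1/(1 + 10^+1.39 + 10^-0.86) = 0.03893
DIC = [CO2*]/α₀ = 1.051×10^-4 / 0.03893 = 2.701 mmol/kg
CA = (α₁ + 2α₂)·DIC = (0.9557 + 2×0.005374) × 2.701 = 2.61 mmol/kg

CA = 2.61 mmol/kg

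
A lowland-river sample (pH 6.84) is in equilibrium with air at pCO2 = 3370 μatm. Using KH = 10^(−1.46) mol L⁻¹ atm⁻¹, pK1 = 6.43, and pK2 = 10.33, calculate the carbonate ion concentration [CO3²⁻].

[CO3²⁻] = 0.0972 μmol/L

[CO2*] = KH · pCO2 = 10^(−1.46) × 3370×10^-6 = 1.169×10^-4 mol/L
α₀ = 1/(1 + K1/[H⁺] + K1K2/[H⁺]²) = 1/(1 + 10^+0.41 + 10^-3.08) = 0.2800
DIC = [CO2*]/α₀ = 1.169×10^-4 / 0.2800 = 0.4173 mmol/L
[CO3²⁻] = α₂·DIC; α₂ = 0.0002329, so [CO3²⁻] = 0.0002329 × 0.4173 = 9.72×10^-5 mmol/L = 0.0972 μmol/L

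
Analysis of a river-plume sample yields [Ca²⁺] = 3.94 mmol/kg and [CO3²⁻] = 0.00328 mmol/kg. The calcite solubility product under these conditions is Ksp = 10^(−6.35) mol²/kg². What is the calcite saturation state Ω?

Ω = 0.0289

Ksp = 10^(−6.35) = 4.467×10^-7
Ω = [Ca²⁺][CO3²⁻]/Ksp = (3.94×10^-3)(0.00328×10^-3) / 4.467×10^-7 = 0.0289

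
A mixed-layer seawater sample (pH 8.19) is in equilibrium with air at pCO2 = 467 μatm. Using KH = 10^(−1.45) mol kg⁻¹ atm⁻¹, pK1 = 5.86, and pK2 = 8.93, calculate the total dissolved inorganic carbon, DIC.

DIC = 4.20 mmol/kg

[CO2*] = KH · pCO2 = 10^(−1.45) × 467×10^-6 = 1.657×10^-5 mol/kg
α₀ = 1/(1 + K1/[H⁺] + K1K2/[H⁺]²) = 1/(1 + 10^+2.33 + 10^+1.59) = 0.003942
DIC = [CO2*]/α₀ = 1.657×10^-5 / 0.003942 = 4.20 mmol/kg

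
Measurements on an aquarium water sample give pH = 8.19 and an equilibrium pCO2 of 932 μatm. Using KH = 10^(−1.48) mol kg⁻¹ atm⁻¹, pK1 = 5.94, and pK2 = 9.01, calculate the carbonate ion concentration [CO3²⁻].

[CO2*] = KH · pCO2 = 10^(−1.48) × 932×10^-6 = 3.086×10^-5 mol/kg
α₀ = 1/(1 + K1/[H⁺] + K1K2/[H⁺]²) = 1/(1 + 10^+2.25 + 10^+1.43) = 0.004860
DIC = [CO2*]/α₀ = 3.086×10^-5 / 0.004860 = 6.350 mmol/kg
[CO3²⁻] = α₂·DIC; α₂ = 0.1308, so [CO3²⁻] = 0.1308 × 6.350 = 0.831 mmol/kg

[CO3²⁻] = 0.831 mmol/kg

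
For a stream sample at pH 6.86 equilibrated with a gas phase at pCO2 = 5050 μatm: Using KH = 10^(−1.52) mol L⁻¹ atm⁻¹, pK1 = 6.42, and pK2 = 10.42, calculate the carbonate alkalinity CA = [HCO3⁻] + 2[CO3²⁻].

CA = 0.420 mmol/L

[CO2*] = KH · pCO2 = 10^(−1.52) × 5050×10^-6 = 1.525×10^-4 mol/L
α₀ = 1/(1 + K1/[H⁺] + K1K2/[H⁺]²) = 1/(1 + 10^+0.44 + 10^-3.12) = 0.2663
DIC = [CO2*]/α₀ = 1.525×10^-4 / 0.2663 = 0.5727 mmol/L
CA = (α₁ + 2α₂)·DIC = (0.7335 + 2×0.0002020) × 0.5727 = 0.420 mmol/L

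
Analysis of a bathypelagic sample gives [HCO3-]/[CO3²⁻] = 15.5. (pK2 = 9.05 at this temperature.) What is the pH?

From K2 = [H⁺][CO3²⁻]/[HCO3-]:  pH = pK2 − log₁₀([HCO3-]/[CO3²⁻])
log₁₀(15.5) = +1.190
pH = 9.05 − (+1.190) = 7.86

pH = 7.86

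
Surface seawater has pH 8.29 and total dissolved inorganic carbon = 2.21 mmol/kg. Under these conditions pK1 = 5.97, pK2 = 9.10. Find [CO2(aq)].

[CO2*] = 9.12 μmol/kg

α₀ = 1 / (1 + K1/[H⁺] + K1K2/[H⁺]²) = 1 / (1 + 10^+2.32 + 10^+1.51)
   = 1 / (1 + 208.93 + 32.359) = 1/242.29 = 0.004127
[CO2*] = α₀ × DIC = 0.004127 × 2.21 = 0.00912 mmol/kg = 9.12 μmol/kg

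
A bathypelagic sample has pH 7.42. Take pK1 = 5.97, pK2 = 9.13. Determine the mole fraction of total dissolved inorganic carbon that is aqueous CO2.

α₀ = 1 / (1 + K1/[H⁺] + K1K2/[H⁺]²) = 1 / (1 + 10^+1.45 + 10^-0.26)
   = 1 / (1 + 28.184 + 0.54954) = 1/29.733 = 0.03363

α₀ = 0.0336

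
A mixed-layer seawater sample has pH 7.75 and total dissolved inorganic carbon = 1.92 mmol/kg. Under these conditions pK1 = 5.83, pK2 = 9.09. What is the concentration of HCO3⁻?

α₁ = 1 / (1 + [H⁺]/K1 + K2/[H⁺]) = 1 / (1 + 10^-1.92 + 10^-1.34)
   = 1 / (1 + 0.012023 + 0.045709) = 1/1.0577 = 0.9454
[HCO3⁻] = α₁ × DIC = 0.9454 × 1.92 = 1.82 mmol/kg

[HCO3⁻] = 1.82 mmol/kg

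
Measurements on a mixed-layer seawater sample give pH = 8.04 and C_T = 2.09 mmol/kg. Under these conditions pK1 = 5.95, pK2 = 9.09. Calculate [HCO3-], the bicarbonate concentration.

[HCO3⁻] = 1.90 mmol/kg

α₁ = 1 / (1 + [H⁺]/K1 + K2/[H⁺]) = 1 / (1 + 10^-2.09 + 10^-1.05)
   = 1 / (1 + 0.0081283 + 0.089125) = 1/1.0973 = 0.9114
[HCO3⁻] = α₁ × DIC = 0.9114 × 2.09 = 1.90 mmol/kg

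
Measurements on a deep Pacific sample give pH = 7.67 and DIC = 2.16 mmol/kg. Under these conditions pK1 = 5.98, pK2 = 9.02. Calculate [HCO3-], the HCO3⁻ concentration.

α₁ = 1 / (1 + [H⁺]/K1 + K2/[H⁺]) = 1 / (1 + 10^-1.69 + 10^-1.35)
   = 1 / (1 + 0.020417 + 0.044668) = 1/1.0651 = 0.9389
[HCO3⁻] = α₁ × DIC = 0.9389 × 2.16 = 2.03 mmol/kg

[HCO3⁻] = 2.03 mmol/kg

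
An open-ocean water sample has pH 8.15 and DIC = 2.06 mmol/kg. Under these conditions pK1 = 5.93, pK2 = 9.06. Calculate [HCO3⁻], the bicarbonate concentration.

[HCO3⁻] = 1.82 mmol/kg

α₁ = 1 / (1 + [H⁺]/K1 + K2/[H⁺]) = 1 / (1 + 10^-2.22 + 10^-0.91)
   = 1 / (1 + 0.0060256 + 0.12303) = 1/1.1291 = 0.8857
[HCO3⁻] = α₁ × DIC = 0.8857 × 2.06 = 1.82 mmol/kg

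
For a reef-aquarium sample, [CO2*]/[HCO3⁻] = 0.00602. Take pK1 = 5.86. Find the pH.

From K1 = [H⁺][HCO3⁻]/[CO2*]:  pH = pK1 − log₁₀([CO2*]/[HCO3⁻])
log₁₀(0.00602) = -2.220
pH = 5.86 − (-2.220) = 8.08

pH = 8.08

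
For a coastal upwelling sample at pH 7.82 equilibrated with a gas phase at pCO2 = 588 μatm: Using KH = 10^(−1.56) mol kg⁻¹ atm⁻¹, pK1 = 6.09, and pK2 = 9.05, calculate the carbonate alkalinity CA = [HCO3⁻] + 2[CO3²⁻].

CA = 0.972 mmol/kg

[CO2*] = KH · pCO2 = 10^(−1.56) × 588×10^-6 = 1.619×10^-5 mol/kg
α₀ = 1/(1 + K1/[H⁺] + K1K2/[H⁺]²) = 1/(1 + 10^+1.73 + 10^+0.50) = 0.01728
DIC = [CO2*]/α₀ = 1.619×10^-5 / 0.01728 = 0.9371 mmol/kg
CA = (α₁ + 2α₂)·DIC = (0.9281 + 2×0.05465) × 0.9371 = 0.972 mmol/kg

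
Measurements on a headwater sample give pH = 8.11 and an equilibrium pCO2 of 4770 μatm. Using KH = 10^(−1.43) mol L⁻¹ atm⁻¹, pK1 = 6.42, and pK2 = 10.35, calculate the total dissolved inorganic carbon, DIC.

[CO2*] = KH · pCO2 = 10^(−1.43) × 4770×10^-6 = 1.772×10^-4 mol/L
α₀ = 1/(1 + K1/[H⁺] + K1K2/[H⁺]²) = 1/(1 + 10^+1.69 + 10^-0.55) = 0.01990
DIC = [CO2*]/α₀ = 1.772×10^-4 / 0.01990 = 8.91 mmol/L

DIC = 8.91 mmol/L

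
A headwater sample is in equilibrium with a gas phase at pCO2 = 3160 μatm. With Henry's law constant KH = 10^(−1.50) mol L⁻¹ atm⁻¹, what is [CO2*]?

KH = 10^(−1.50) = 3.162×10^-2 mol L⁻¹ atm⁻¹
[CO2*] = KH · pCO2 = 3.162×10^-2 × 3160×10^-6 atm = 9.99×10^-5 mol/L

[CO2*] = 99.9 μmol/L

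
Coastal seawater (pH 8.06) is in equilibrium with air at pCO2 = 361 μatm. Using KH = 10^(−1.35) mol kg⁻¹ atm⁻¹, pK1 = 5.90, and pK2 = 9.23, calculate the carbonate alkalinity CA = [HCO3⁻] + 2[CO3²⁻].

[CO2*] = KH · pCO2 = 10^(−1.35) × 361×10^-6 = 1.613×10^-5 mol/kg
α₀ = 1/(1 + K1/[H⁺] + K1K2/[H⁺]²) = 1/(1 + 10^+2.16 + 10^+0.99) = 0.006438
DIC = [CO2*]/α₀ = 1.613×10^-5 / 0.006438 = 2.505 mmol/kg
CA = (α₁ + 2α₂)·DIC = (0.9306 + 2×0.06292) × 2.505 = 2.65 mmol/kg

CA = 2.65 mmol/kg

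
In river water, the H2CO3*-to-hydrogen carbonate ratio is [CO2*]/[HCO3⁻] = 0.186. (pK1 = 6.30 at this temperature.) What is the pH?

pH = 7.03

From K1 = [H⁺][HCO3⁻]/[CO2*]:  pH = pK1 − log₁₀([CO2*]/[HCO3⁻])
log₁₀(0.186) = -0.730
pH = 6.30 − (-0.730) = 7.03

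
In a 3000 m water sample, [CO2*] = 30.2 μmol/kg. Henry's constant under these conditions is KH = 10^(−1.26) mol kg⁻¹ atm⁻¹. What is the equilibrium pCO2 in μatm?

KH = 10^(−1.26) = 5.495×10^-2 mol kg⁻¹ atm⁻¹
pCO2 = [CO2*]/KH = 30.2×10^-6 / 5.495×10^-2 = 5.50×10^-4 atm = 550 μatm

pCO2 = 550 μatm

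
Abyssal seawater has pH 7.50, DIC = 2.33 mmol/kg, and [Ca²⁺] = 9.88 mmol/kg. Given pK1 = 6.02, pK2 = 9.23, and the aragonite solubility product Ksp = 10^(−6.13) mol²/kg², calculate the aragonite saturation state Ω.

Ω = 0.550

α₂ = 1 / (1 + [H⁺]/K2 + [H⁺]²/(K1K2)) = 1 / (1 + 10^+1.73 + 10^+0.25)
   = 1 / (1 + 53.703 + 1.7783) = 1/56.481 = 0.01770
[CO3²⁻] = α₂ × DIC = 0.01770 × 2.33 = 0.04125 mmol/kg
Ksp = 10^(−6.13) = 7.413×10^-7
Ω = [Ca²⁺][CO3²⁻]/Ksp = (9.88×10^-3)(4.125×10^-5) / 7.413×10^-7 = 0.550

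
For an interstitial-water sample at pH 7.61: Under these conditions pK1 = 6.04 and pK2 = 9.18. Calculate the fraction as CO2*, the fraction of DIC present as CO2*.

α₀ = 1 / (1 + K1/[H⁺] + K1K2/[H⁺]²) = 1 / (1 + 10^+1.57 + 10^+0.00)
   = 1 / (1 + 37.154 + 1.0000) = 1/39.154 = 0.02554

α₀ = 0.0255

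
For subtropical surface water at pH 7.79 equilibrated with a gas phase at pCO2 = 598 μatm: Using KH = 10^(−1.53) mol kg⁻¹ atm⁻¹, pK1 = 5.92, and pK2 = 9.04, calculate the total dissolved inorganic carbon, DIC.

[CO2*] = KH · pCO2 = 10^(−1.53) × 598×10^-6 = 1.765×10^-5 mol/kg
α₀ = 1/(1 + K1/[H⁺] + K1K2/[H⁺]²) = 1/(1 + 10^+1.87 + 10^+0.62) = 0.01261
DIC = [CO2*]/α₀ = 1.765×10^-5 / 0.01261 = 1.40 mmol/kg

DIC = 1.40 mmol/kg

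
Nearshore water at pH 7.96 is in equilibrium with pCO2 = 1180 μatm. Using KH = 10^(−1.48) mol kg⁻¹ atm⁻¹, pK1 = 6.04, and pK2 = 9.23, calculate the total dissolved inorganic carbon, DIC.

[CO2*] = KH · pCO2 = 10^(−1.48) × 1180×10^-6 = 3.907×10^-5 mol/kg
α₀ = 1/(1 + K1/[H⁺] + K1K2/[H⁺]²) = 1/(1 + 10^+1.92 + 10^+0.65) = 0.01128
DIC = [CO2*]/α₀ = 3.907×10^-5 / 0.01128 = 3.46 mmol/kg

DIC = 3.46 mmol/kg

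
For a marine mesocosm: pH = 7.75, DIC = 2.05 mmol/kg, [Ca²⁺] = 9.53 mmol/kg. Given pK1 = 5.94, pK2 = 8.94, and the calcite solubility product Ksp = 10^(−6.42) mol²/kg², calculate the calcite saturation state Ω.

Ω = 3.07

α₂ = 1 / (1 + [H⁺]/K2 + [H⁺]²/(K1K2)) = 1 / (1 + 10^+1.19 + 10^-0.62)
   = 1 / (1 + 15.488 + 0.23988) = 1/16.728 = 0.05978
[CO3²⁻] = α₂ × DIC = 0.05978 × 2.05 = 0.1225 mmol/kg
Ksp = 10^(−6.42) = 3.802×10^-7
Ω = [Ca²⁺][CO3²⁻]/Ksp = (9.53×10^-3)(1.225×10^-4) / 3.802×10^-7 = 3.07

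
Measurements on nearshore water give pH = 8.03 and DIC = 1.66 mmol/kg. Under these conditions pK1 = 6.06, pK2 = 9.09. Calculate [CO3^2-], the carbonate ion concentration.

α₂ = 1 / (1 + [H⁺]/K2 + [H⁺]²/(K1K2)) = 1 / (1 + 10^+1.06 + 10^-0.91)
   = 1 / (1 + 11.482 + 0.12303) = 1/12.605 = 0.07934
[CO3²⁻] = α₂ × DIC = 0.07934 × 1.66 = 0.132 mmol/kg

[CO3²⁻] = 0.132 mmol/kg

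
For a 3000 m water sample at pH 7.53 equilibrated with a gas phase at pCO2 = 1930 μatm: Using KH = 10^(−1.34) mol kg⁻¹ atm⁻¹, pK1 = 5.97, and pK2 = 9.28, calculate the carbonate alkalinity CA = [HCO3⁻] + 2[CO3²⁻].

CA = 3.32 mmol/kg

[CO2*] = KH · pCO2 = 10^(−1.34) × 1930×10^-6 = 8.822×10^-5 mol/kg
α₀ = 1/(1 + K1/[H⁺] + K1K2/[H⁺]²) = 1/(1 + 10^+1.56 + 10^-0.19) = 0.02635
DIC = [CO2*]/α₀ = 8.822×10^-5 / 0.02635 = 3.348 mmol/kg
CA = (α₁ + 2α₂)·DIC = (0.9566 + 2×0.01701) × 3.348 = 3.32 mmol/kg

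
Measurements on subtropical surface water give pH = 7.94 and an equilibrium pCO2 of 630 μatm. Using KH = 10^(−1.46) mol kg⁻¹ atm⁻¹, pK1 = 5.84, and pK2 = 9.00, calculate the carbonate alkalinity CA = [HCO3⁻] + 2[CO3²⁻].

CA = 3.23 mmol/kg

[CO2*] = KH · pCO2 = 10^(−1.46) × 630×10^-6 = 2.184×10^-5 mol/kg
α₀ = 1/(1 + K1/[H⁺] + K1K2/[H⁺]²) = 1/(1 + 10^+2.10 + 10^+1.04) = 0.007254
DIC = [CO2*]/α₀ = 2.184×10^-5 / 0.007254 = 3.011 mmol/kg
CA = (α₁ + 2α₂)·DIC = (0.9132 + 2×0.07954) × 3.011 = 3.23 mmol/kg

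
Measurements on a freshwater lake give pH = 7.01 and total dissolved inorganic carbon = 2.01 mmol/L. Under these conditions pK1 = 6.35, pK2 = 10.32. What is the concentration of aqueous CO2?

[CO2*] = 0.361 mmol/L

α₀ = 1 / (1 + K1/[H⁺] + K1K2/[H⁺]²) = 1 / (1 + 10^+0.66 + 10^-2.65)
   = 1 / (1 + 4.5709 + 0.0022387) = 1/5.5731 = 0.1794
[CO2*] = α₀ × DIC = 0.1794 × 2.01 = 0.361 mmol/L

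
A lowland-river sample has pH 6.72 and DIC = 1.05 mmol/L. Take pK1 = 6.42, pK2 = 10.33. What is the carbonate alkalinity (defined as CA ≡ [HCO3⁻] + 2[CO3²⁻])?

CA = [HCO3⁻] + 2[CO3²⁻] = (α₁ + 2α₂)·DIC
At pH 6.72: [H⁺]/K1 = 10^-0.30 = 0.50119, K2/[H⁺] = 10^-3.61 = 0.00024547
α₁ = 1/(1 + 0.50119 + 0.00024547) = 1/1.5014 = 0.6660; α₂ = α₁·K2/[H⁺] = 0.0001635
α₁ + 2α₂ = 0.6664
CA = 0.6664 × 1.05 = 0.700 mmol/L

CA = 0.700 mmol/L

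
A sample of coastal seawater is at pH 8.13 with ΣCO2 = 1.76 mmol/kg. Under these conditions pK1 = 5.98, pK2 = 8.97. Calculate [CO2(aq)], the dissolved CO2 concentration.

[CO2*] = 10.8 μmol/kg

α₀ = 1 / (1 + K1/[H⁺] + K1K2/[H⁺]²) = 1 / (1 + 10^+2.15 + 10^+1.31)
   = 1 / (1 + 141.25 + 20.417) = 1/162.67 = 0.006147
[CO2*] = α₀ × DIC = 0.006147 × 1.76 = 0.0108 mmol/kg = 10.8 μmol/kg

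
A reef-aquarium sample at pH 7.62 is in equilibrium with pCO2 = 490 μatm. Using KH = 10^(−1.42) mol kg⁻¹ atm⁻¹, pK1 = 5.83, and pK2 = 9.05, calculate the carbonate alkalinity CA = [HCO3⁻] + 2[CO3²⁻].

CA = 1.23 mmol/kg

[CO2*] = KH · pCO2 = 10^(−1.42) × 490×10^-6 = 1.863×10^-5 mol/kg
α₀ = 1/(1 + K1/[H⁺] + K1K2/[H⁺]²) = 1/(1 + 10^+1.79 + 10^+0.36) = 0.01540
DIC = [CO2*]/α₀ = 1.863×10^-5 / 0.01540 = 1.210 mmol/kg
CA = (α₁ + 2α₂)·DIC = (0.9493 + 2×0.03527) × 1.210 = 1.23 mmol/kg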